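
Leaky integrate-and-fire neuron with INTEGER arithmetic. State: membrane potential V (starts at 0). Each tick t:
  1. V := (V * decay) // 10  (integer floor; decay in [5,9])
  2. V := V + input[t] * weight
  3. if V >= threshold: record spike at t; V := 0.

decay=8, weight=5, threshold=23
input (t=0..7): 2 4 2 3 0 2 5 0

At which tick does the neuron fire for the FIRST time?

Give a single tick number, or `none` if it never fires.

t=0: input=2 -> V=10
t=1: input=4 -> V=0 FIRE
t=2: input=2 -> V=10
t=3: input=3 -> V=0 FIRE
t=4: input=0 -> V=0
t=5: input=2 -> V=10
t=6: input=5 -> V=0 FIRE
t=7: input=0 -> V=0

Answer: 1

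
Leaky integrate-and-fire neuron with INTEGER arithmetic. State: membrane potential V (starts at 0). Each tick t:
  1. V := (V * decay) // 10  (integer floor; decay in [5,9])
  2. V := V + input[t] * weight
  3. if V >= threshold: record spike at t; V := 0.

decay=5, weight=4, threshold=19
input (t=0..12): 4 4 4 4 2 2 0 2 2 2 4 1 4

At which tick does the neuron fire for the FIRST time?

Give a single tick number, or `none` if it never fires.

t=0: input=4 -> V=16
t=1: input=4 -> V=0 FIRE
t=2: input=4 -> V=16
t=3: input=4 -> V=0 FIRE
t=4: input=2 -> V=8
t=5: input=2 -> V=12
t=6: input=0 -> V=6
t=7: input=2 -> V=11
t=8: input=2 -> V=13
t=9: input=2 -> V=14
t=10: input=4 -> V=0 FIRE
t=11: input=1 -> V=4
t=12: input=4 -> V=18

Answer: 1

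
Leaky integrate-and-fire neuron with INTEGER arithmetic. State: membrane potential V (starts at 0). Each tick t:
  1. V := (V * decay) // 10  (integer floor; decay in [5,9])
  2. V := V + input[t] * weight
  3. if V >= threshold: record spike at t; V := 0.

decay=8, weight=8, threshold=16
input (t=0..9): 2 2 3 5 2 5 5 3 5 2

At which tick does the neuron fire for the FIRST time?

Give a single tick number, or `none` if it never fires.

Answer: 0

Derivation:
t=0: input=2 -> V=0 FIRE
t=1: input=2 -> V=0 FIRE
t=2: input=3 -> V=0 FIRE
t=3: input=5 -> V=0 FIRE
t=4: input=2 -> V=0 FIRE
t=5: input=5 -> V=0 FIRE
t=6: input=5 -> V=0 FIRE
t=7: input=3 -> V=0 FIRE
t=8: input=5 -> V=0 FIRE
t=9: input=2 -> V=0 FIRE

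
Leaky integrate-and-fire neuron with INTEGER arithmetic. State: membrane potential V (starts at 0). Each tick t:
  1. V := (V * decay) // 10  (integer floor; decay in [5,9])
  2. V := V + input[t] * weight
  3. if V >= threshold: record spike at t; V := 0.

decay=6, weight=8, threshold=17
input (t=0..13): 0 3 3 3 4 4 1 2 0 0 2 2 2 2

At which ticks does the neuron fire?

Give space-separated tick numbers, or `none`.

t=0: input=0 -> V=0
t=1: input=3 -> V=0 FIRE
t=2: input=3 -> V=0 FIRE
t=3: input=3 -> V=0 FIRE
t=4: input=4 -> V=0 FIRE
t=5: input=4 -> V=0 FIRE
t=6: input=1 -> V=8
t=7: input=2 -> V=0 FIRE
t=8: input=0 -> V=0
t=9: input=0 -> V=0
t=10: input=2 -> V=16
t=11: input=2 -> V=0 FIRE
t=12: input=2 -> V=16
t=13: input=2 -> V=0 FIRE

Answer: 1 2 3 4 5 7 11 13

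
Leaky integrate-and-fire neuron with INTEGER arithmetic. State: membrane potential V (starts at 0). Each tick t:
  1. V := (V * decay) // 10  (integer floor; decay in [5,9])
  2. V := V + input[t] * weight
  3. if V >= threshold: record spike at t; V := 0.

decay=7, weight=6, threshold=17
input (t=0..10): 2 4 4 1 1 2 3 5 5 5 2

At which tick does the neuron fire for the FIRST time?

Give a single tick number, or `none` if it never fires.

Answer: 1

Derivation:
t=0: input=2 -> V=12
t=1: input=4 -> V=0 FIRE
t=2: input=4 -> V=0 FIRE
t=3: input=1 -> V=6
t=4: input=1 -> V=10
t=5: input=2 -> V=0 FIRE
t=6: input=3 -> V=0 FIRE
t=7: input=5 -> V=0 FIRE
t=8: input=5 -> V=0 FIRE
t=9: input=5 -> V=0 FIRE
t=10: input=2 -> V=12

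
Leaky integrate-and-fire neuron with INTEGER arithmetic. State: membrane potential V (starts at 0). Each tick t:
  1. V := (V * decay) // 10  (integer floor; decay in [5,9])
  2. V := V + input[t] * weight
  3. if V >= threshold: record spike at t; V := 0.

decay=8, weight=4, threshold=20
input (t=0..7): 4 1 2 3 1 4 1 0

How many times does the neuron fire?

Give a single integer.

Answer: 2

Derivation:
t=0: input=4 -> V=16
t=1: input=1 -> V=16
t=2: input=2 -> V=0 FIRE
t=3: input=3 -> V=12
t=4: input=1 -> V=13
t=5: input=4 -> V=0 FIRE
t=6: input=1 -> V=4
t=7: input=0 -> V=3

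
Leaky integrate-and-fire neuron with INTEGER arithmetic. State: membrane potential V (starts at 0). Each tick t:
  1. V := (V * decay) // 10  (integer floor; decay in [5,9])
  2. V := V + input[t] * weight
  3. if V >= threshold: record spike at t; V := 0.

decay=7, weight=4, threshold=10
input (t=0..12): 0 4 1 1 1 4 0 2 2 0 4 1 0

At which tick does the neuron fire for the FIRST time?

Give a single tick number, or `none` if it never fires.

t=0: input=0 -> V=0
t=1: input=4 -> V=0 FIRE
t=2: input=1 -> V=4
t=3: input=1 -> V=6
t=4: input=1 -> V=8
t=5: input=4 -> V=0 FIRE
t=6: input=0 -> V=0
t=7: input=2 -> V=8
t=8: input=2 -> V=0 FIRE
t=9: input=0 -> V=0
t=10: input=4 -> V=0 FIRE
t=11: input=1 -> V=4
t=12: input=0 -> V=2

Answer: 1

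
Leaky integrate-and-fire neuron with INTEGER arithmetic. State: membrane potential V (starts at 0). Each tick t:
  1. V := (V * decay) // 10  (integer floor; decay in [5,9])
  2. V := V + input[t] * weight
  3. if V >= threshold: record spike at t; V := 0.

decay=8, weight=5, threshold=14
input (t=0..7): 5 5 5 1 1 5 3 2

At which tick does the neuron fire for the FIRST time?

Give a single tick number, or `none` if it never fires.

t=0: input=5 -> V=0 FIRE
t=1: input=5 -> V=0 FIRE
t=2: input=5 -> V=0 FIRE
t=3: input=1 -> V=5
t=4: input=1 -> V=9
t=5: input=5 -> V=0 FIRE
t=6: input=3 -> V=0 FIRE
t=7: input=2 -> V=10

Answer: 0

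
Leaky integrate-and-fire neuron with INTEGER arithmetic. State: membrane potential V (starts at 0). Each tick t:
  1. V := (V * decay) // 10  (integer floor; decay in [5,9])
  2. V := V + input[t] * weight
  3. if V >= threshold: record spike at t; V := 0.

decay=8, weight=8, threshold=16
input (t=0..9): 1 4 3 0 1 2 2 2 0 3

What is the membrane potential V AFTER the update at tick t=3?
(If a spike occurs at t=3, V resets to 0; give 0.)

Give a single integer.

t=0: input=1 -> V=8
t=1: input=4 -> V=0 FIRE
t=2: input=3 -> V=0 FIRE
t=3: input=0 -> V=0
t=4: input=1 -> V=8
t=5: input=2 -> V=0 FIRE
t=6: input=2 -> V=0 FIRE
t=7: input=2 -> V=0 FIRE
t=8: input=0 -> V=0
t=9: input=3 -> V=0 FIRE

Answer: 0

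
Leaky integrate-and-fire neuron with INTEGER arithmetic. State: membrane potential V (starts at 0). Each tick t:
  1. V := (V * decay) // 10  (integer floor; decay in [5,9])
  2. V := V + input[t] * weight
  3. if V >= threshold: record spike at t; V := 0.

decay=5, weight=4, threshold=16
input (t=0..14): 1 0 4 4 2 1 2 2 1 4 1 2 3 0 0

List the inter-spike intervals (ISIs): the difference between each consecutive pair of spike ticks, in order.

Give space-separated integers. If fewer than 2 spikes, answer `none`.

Answer: 1 6 3

Derivation:
t=0: input=1 -> V=4
t=1: input=0 -> V=2
t=2: input=4 -> V=0 FIRE
t=3: input=4 -> V=0 FIRE
t=4: input=2 -> V=8
t=5: input=1 -> V=8
t=6: input=2 -> V=12
t=7: input=2 -> V=14
t=8: input=1 -> V=11
t=9: input=4 -> V=0 FIRE
t=10: input=1 -> V=4
t=11: input=2 -> V=10
t=12: input=3 -> V=0 FIRE
t=13: input=0 -> V=0
t=14: input=0 -> V=0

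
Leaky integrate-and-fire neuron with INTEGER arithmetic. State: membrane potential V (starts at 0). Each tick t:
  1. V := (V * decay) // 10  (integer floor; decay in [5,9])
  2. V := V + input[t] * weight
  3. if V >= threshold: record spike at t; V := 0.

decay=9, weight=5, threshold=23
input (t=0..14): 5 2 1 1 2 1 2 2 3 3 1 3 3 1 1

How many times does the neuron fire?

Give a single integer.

Answer: 4

Derivation:
t=0: input=5 -> V=0 FIRE
t=1: input=2 -> V=10
t=2: input=1 -> V=14
t=3: input=1 -> V=17
t=4: input=2 -> V=0 FIRE
t=5: input=1 -> V=5
t=6: input=2 -> V=14
t=7: input=2 -> V=22
t=8: input=3 -> V=0 FIRE
t=9: input=3 -> V=15
t=10: input=1 -> V=18
t=11: input=3 -> V=0 FIRE
t=12: input=3 -> V=15
t=13: input=1 -> V=18
t=14: input=1 -> V=21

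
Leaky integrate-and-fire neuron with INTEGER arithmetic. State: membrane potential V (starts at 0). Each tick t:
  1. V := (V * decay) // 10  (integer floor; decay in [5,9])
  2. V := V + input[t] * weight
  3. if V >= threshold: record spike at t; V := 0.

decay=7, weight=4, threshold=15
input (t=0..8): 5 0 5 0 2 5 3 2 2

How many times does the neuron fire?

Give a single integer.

Answer: 4

Derivation:
t=0: input=5 -> V=0 FIRE
t=1: input=0 -> V=0
t=2: input=5 -> V=0 FIRE
t=3: input=0 -> V=0
t=4: input=2 -> V=8
t=5: input=5 -> V=0 FIRE
t=6: input=3 -> V=12
t=7: input=2 -> V=0 FIRE
t=8: input=2 -> V=8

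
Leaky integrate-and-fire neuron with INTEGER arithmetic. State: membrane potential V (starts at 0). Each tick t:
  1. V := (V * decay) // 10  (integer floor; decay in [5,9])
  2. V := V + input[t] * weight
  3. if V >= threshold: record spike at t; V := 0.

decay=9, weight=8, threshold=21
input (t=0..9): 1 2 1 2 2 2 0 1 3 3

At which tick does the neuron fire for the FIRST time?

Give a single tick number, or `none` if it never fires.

t=0: input=1 -> V=8
t=1: input=2 -> V=0 FIRE
t=2: input=1 -> V=8
t=3: input=2 -> V=0 FIRE
t=4: input=2 -> V=16
t=5: input=2 -> V=0 FIRE
t=6: input=0 -> V=0
t=7: input=1 -> V=8
t=8: input=3 -> V=0 FIRE
t=9: input=3 -> V=0 FIRE

Answer: 1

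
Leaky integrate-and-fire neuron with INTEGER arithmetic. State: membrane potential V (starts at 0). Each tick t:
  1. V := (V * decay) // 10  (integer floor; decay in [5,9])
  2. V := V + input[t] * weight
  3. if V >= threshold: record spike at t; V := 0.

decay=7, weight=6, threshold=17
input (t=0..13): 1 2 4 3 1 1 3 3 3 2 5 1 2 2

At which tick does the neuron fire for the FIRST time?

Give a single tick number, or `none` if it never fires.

t=0: input=1 -> V=6
t=1: input=2 -> V=16
t=2: input=4 -> V=0 FIRE
t=3: input=3 -> V=0 FIRE
t=4: input=1 -> V=6
t=5: input=1 -> V=10
t=6: input=3 -> V=0 FIRE
t=7: input=3 -> V=0 FIRE
t=8: input=3 -> V=0 FIRE
t=9: input=2 -> V=12
t=10: input=5 -> V=0 FIRE
t=11: input=1 -> V=6
t=12: input=2 -> V=16
t=13: input=2 -> V=0 FIRE

Answer: 2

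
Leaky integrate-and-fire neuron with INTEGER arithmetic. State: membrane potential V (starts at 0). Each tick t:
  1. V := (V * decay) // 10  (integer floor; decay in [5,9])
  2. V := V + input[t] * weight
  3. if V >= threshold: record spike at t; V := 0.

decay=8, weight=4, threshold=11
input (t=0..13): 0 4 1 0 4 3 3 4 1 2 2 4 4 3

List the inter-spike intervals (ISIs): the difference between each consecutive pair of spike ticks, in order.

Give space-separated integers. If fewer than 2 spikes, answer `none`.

t=0: input=0 -> V=0
t=1: input=4 -> V=0 FIRE
t=2: input=1 -> V=4
t=3: input=0 -> V=3
t=4: input=4 -> V=0 FIRE
t=5: input=3 -> V=0 FIRE
t=6: input=3 -> V=0 FIRE
t=7: input=4 -> V=0 FIRE
t=8: input=1 -> V=4
t=9: input=2 -> V=0 FIRE
t=10: input=2 -> V=8
t=11: input=4 -> V=0 FIRE
t=12: input=4 -> V=0 FIRE
t=13: input=3 -> V=0 FIRE

Answer: 3 1 1 1 2 2 1 1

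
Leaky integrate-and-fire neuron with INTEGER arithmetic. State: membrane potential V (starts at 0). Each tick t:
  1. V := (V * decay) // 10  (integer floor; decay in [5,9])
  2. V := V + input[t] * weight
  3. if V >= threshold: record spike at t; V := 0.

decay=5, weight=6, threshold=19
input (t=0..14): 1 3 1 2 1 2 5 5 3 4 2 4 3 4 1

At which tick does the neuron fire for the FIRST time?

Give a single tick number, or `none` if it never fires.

t=0: input=1 -> V=6
t=1: input=3 -> V=0 FIRE
t=2: input=1 -> V=6
t=3: input=2 -> V=15
t=4: input=1 -> V=13
t=5: input=2 -> V=18
t=6: input=5 -> V=0 FIRE
t=7: input=5 -> V=0 FIRE
t=8: input=3 -> V=18
t=9: input=4 -> V=0 FIRE
t=10: input=2 -> V=12
t=11: input=4 -> V=0 FIRE
t=12: input=3 -> V=18
t=13: input=4 -> V=0 FIRE
t=14: input=1 -> V=6

Answer: 1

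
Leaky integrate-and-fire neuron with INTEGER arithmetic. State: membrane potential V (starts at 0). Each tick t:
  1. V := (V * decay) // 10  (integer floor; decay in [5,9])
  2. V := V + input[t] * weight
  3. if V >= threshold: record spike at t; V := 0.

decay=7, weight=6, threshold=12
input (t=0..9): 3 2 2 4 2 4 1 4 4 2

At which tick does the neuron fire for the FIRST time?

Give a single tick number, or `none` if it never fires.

Answer: 0

Derivation:
t=0: input=3 -> V=0 FIRE
t=1: input=2 -> V=0 FIRE
t=2: input=2 -> V=0 FIRE
t=3: input=4 -> V=0 FIRE
t=4: input=2 -> V=0 FIRE
t=5: input=4 -> V=0 FIRE
t=6: input=1 -> V=6
t=7: input=4 -> V=0 FIRE
t=8: input=4 -> V=0 FIRE
t=9: input=2 -> V=0 FIRE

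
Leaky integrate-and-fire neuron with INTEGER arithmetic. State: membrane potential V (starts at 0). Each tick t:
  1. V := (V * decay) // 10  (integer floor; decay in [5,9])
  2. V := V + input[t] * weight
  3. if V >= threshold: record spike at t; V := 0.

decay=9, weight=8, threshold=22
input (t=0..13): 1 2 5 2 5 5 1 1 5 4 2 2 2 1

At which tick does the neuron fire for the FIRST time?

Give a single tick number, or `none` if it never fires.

t=0: input=1 -> V=8
t=1: input=2 -> V=0 FIRE
t=2: input=5 -> V=0 FIRE
t=3: input=2 -> V=16
t=4: input=5 -> V=0 FIRE
t=5: input=5 -> V=0 FIRE
t=6: input=1 -> V=8
t=7: input=1 -> V=15
t=8: input=5 -> V=0 FIRE
t=9: input=4 -> V=0 FIRE
t=10: input=2 -> V=16
t=11: input=2 -> V=0 FIRE
t=12: input=2 -> V=16
t=13: input=1 -> V=0 FIRE

Answer: 1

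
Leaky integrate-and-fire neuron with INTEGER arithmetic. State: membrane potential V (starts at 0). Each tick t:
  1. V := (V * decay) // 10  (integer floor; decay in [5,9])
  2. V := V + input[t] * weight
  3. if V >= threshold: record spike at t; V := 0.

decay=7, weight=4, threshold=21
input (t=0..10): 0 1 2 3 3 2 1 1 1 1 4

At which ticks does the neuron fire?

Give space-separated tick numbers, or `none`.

t=0: input=0 -> V=0
t=1: input=1 -> V=4
t=2: input=2 -> V=10
t=3: input=3 -> V=19
t=4: input=3 -> V=0 FIRE
t=5: input=2 -> V=8
t=6: input=1 -> V=9
t=7: input=1 -> V=10
t=8: input=1 -> V=11
t=9: input=1 -> V=11
t=10: input=4 -> V=0 FIRE

Answer: 4 10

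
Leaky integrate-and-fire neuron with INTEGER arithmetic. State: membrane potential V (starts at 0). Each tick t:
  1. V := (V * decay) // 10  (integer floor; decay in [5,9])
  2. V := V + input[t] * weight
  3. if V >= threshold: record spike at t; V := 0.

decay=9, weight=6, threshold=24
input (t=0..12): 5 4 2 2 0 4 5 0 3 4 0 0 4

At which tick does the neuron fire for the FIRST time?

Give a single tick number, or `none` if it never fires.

t=0: input=5 -> V=0 FIRE
t=1: input=4 -> V=0 FIRE
t=2: input=2 -> V=12
t=3: input=2 -> V=22
t=4: input=0 -> V=19
t=5: input=4 -> V=0 FIRE
t=6: input=5 -> V=0 FIRE
t=7: input=0 -> V=0
t=8: input=3 -> V=18
t=9: input=4 -> V=0 FIRE
t=10: input=0 -> V=0
t=11: input=0 -> V=0
t=12: input=4 -> V=0 FIRE

Answer: 0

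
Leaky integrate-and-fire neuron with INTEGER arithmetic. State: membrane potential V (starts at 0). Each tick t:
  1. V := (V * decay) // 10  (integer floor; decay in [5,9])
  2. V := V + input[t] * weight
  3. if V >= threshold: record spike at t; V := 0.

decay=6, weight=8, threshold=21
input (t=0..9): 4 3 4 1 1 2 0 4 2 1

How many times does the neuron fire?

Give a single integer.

t=0: input=4 -> V=0 FIRE
t=1: input=3 -> V=0 FIRE
t=2: input=4 -> V=0 FIRE
t=3: input=1 -> V=8
t=4: input=1 -> V=12
t=5: input=2 -> V=0 FIRE
t=6: input=0 -> V=0
t=7: input=4 -> V=0 FIRE
t=8: input=2 -> V=16
t=9: input=1 -> V=17

Answer: 5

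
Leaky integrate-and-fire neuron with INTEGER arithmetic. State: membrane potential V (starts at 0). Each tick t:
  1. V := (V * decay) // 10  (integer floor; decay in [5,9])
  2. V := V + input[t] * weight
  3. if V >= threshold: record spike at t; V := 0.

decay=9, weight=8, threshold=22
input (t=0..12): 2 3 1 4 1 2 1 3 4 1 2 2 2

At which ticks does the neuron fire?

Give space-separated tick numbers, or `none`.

Answer: 1 3 5 7 8 10 12

Derivation:
t=0: input=2 -> V=16
t=1: input=3 -> V=0 FIRE
t=2: input=1 -> V=8
t=3: input=4 -> V=0 FIRE
t=4: input=1 -> V=8
t=5: input=2 -> V=0 FIRE
t=6: input=1 -> V=8
t=7: input=3 -> V=0 FIRE
t=8: input=4 -> V=0 FIRE
t=9: input=1 -> V=8
t=10: input=2 -> V=0 FIRE
t=11: input=2 -> V=16
t=12: input=2 -> V=0 FIRE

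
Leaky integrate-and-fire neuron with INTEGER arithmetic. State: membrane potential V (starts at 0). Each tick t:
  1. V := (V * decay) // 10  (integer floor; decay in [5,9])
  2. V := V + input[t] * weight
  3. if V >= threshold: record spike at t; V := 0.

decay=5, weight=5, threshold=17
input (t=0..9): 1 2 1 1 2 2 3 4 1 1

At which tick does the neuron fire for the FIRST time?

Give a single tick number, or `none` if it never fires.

t=0: input=1 -> V=5
t=1: input=2 -> V=12
t=2: input=1 -> V=11
t=3: input=1 -> V=10
t=4: input=2 -> V=15
t=5: input=2 -> V=0 FIRE
t=6: input=3 -> V=15
t=7: input=4 -> V=0 FIRE
t=8: input=1 -> V=5
t=9: input=1 -> V=7

Answer: 5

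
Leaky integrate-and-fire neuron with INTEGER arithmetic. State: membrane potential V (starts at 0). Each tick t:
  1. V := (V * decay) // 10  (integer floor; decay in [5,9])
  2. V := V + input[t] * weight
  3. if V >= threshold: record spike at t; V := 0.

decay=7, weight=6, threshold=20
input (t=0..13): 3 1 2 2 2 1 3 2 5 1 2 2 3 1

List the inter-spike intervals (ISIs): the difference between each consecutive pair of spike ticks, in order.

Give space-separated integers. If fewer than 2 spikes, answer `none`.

Answer: 2 2 2 3

Derivation:
t=0: input=3 -> V=18
t=1: input=1 -> V=18
t=2: input=2 -> V=0 FIRE
t=3: input=2 -> V=12
t=4: input=2 -> V=0 FIRE
t=5: input=1 -> V=6
t=6: input=3 -> V=0 FIRE
t=7: input=2 -> V=12
t=8: input=5 -> V=0 FIRE
t=9: input=1 -> V=6
t=10: input=2 -> V=16
t=11: input=2 -> V=0 FIRE
t=12: input=3 -> V=18
t=13: input=1 -> V=18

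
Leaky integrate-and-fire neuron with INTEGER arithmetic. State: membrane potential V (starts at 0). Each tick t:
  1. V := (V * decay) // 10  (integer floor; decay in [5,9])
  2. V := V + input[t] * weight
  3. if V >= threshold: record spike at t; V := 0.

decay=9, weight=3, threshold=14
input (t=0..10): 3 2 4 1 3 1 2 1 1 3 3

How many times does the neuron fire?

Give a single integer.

t=0: input=3 -> V=9
t=1: input=2 -> V=0 FIRE
t=2: input=4 -> V=12
t=3: input=1 -> V=13
t=4: input=3 -> V=0 FIRE
t=5: input=1 -> V=3
t=6: input=2 -> V=8
t=7: input=1 -> V=10
t=8: input=1 -> V=12
t=9: input=3 -> V=0 FIRE
t=10: input=3 -> V=9

Answer: 3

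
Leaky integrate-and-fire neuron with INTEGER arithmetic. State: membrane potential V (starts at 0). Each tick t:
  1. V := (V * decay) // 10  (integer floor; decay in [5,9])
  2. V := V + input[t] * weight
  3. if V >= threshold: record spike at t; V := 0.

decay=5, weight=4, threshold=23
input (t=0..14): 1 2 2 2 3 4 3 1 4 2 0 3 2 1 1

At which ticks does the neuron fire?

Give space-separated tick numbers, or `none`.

Answer: 5

Derivation:
t=0: input=1 -> V=4
t=1: input=2 -> V=10
t=2: input=2 -> V=13
t=3: input=2 -> V=14
t=4: input=3 -> V=19
t=5: input=4 -> V=0 FIRE
t=6: input=3 -> V=12
t=7: input=1 -> V=10
t=8: input=4 -> V=21
t=9: input=2 -> V=18
t=10: input=0 -> V=9
t=11: input=3 -> V=16
t=12: input=2 -> V=16
t=13: input=1 -> V=12
t=14: input=1 -> V=10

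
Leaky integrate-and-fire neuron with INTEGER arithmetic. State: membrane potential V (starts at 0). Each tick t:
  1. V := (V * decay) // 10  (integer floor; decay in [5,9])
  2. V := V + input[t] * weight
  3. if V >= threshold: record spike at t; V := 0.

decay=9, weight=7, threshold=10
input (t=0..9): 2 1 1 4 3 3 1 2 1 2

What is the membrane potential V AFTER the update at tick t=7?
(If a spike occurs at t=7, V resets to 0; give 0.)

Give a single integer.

t=0: input=2 -> V=0 FIRE
t=1: input=1 -> V=7
t=2: input=1 -> V=0 FIRE
t=3: input=4 -> V=0 FIRE
t=4: input=3 -> V=0 FIRE
t=5: input=3 -> V=0 FIRE
t=6: input=1 -> V=7
t=7: input=2 -> V=0 FIRE
t=8: input=1 -> V=7
t=9: input=2 -> V=0 FIRE

Answer: 0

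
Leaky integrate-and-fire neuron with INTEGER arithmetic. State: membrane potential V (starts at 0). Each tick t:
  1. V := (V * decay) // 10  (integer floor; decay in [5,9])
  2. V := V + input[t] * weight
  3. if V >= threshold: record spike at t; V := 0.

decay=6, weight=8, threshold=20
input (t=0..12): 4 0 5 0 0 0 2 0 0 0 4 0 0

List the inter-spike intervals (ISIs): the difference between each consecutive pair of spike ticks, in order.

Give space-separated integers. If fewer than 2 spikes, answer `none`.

t=0: input=4 -> V=0 FIRE
t=1: input=0 -> V=0
t=2: input=5 -> V=0 FIRE
t=3: input=0 -> V=0
t=4: input=0 -> V=0
t=5: input=0 -> V=0
t=6: input=2 -> V=16
t=7: input=0 -> V=9
t=8: input=0 -> V=5
t=9: input=0 -> V=3
t=10: input=4 -> V=0 FIRE
t=11: input=0 -> V=0
t=12: input=0 -> V=0

Answer: 2 8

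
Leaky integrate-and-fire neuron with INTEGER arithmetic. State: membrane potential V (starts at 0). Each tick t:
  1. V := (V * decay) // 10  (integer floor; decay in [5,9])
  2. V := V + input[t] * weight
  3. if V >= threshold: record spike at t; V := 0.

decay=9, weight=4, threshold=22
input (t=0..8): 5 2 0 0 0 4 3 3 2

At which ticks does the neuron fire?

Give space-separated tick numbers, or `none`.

Answer: 1 6

Derivation:
t=0: input=5 -> V=20
t=1: input=2 -> V=0 FIRE
t=2: input=0 -> V=0
t=3: input=0 -> V=0
t=4: input=0 -> V=0
t=5: input=4 -> V=16
t=6: input=3 -> V=0 FIRE
t=7: input=3 -> V=12
t=8: input=2 -> V=18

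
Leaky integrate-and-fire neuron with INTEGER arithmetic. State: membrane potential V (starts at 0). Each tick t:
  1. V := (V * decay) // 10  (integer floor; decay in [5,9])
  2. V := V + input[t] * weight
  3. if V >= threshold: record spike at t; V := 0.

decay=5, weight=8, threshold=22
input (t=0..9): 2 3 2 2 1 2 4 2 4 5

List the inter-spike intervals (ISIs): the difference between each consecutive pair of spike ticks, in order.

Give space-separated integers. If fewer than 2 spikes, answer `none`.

Answer: 2 3 2 1

Derivation:
t=0: input=2 -> V=16
t=1: input=3 -> V=0 FIRE
t=2: input=2 -> V=16
t=3: input=2 -> V=0 FIRE
t=4: input=1 -> V=8
t=5: input=2 -> V=20
t=6: input=4 -> V=0 FIRE
t=7: input=2 -> V=16
t=8: input=4 -> V=0 FIRE
t=9: input=5 -> V=0 FIRE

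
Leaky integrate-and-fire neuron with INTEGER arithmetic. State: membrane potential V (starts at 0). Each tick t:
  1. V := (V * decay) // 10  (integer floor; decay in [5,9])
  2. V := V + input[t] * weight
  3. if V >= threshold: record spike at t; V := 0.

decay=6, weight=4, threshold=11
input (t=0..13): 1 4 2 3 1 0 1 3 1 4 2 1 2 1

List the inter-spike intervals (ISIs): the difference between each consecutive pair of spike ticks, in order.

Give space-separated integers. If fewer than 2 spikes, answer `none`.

t=0: input=1 -> V=4
t=1: input=4 -> V=0 FIRE
t=2: input=2 -> V=8
t=3: input=3 -> V=0 FIRE
t=4: input=1 -> V=4
t=5: input=0 -> V=2
t=6: input=1 -> V=5
t=7: input=3 -> V=0 FIRE
t=8: input=1 -> V=4
t=9: input=4 -> V=0 FIRE
t=10: input=2 -> V=8
t=11: input=1 -> V=8
t=12: input=2 -> V=0 FIRE
t=13: input=1 -> V=4

Answer: 2 4 2 3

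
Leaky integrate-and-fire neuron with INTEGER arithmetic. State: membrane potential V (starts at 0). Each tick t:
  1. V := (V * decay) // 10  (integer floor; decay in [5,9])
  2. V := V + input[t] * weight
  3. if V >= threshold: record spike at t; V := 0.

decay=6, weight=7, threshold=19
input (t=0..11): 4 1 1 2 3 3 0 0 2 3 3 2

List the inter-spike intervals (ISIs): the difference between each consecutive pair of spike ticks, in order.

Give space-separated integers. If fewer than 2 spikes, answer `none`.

t=0: input=4 -> V=0 FIRE
t=1: input=1 -> V=7
t=2: input=1 -> V=11
t=3: input=2 -> V=0 FIRE
t=4: input=3 -> V=0 FIRE
t=5: input=3 -> V=0 FIRE
t=6: input=0 -> V=0
t=7: input=0 -> V=0
t=8: input=2 -> V=14
t=9: input=3 -> V=0 FIRE
t=10: input=3 -> V=0 FIRE
t=11: input=2 -> V=14

Answer: 3 1 1 4 1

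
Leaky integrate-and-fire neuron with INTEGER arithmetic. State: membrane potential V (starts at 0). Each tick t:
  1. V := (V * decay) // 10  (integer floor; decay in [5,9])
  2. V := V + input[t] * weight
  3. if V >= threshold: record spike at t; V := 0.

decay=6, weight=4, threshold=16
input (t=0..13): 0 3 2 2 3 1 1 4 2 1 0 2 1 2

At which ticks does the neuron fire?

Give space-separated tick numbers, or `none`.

Answer: 3 7

Derivation:
t=0: input=0 -> V=0
t=1: input=3 -> V=12
t=2: input=2 -> V=15
t=3: input=2 -> V=0 FIRE
t=4: input=3 -> V=12
t=5: input=1 -> V=11
t=6: input=1 -> V=10
t=7: input=4 -> V=0 FIRE
t=8: input=2 -> V=8
t=9: input=1 -> V=8
t=10: input=0 -> V=4
t=11: input=2 -> V=10
t=12: input=1 -> V=10
t=13: input=2 -> V=14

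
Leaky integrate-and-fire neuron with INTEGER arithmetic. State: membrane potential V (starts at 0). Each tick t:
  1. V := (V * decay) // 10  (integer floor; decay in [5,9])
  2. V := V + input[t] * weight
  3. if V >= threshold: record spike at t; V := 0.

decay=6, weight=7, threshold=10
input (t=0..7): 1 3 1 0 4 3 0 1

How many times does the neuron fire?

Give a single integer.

t=0: input=1 -> V=7
t=1: input=3 -> V=0 FIRE
t=2: input=1 -> V=7
t=3: input=0 -> V=4
t=4: input=4 -> V=0 FIRE
t=5: input=3 -> V=0 FIRE
t=6: input=0 -> V=0
t=7: input=1 -> V=7

Answer: 3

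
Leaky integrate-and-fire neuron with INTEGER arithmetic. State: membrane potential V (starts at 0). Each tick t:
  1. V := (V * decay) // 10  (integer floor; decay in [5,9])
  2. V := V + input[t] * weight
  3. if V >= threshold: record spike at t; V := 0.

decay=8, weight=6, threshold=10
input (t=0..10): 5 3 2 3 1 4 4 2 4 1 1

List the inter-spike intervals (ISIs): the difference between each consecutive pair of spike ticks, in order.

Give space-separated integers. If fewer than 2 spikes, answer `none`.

t=0: input=5 -> V=0 FIRE
t=1: input=3 -> V=0 FIRE
t=2: input=2 -> V=0 FIRE
t=3: input=3 -> V=0 FIRE
t=4: input=1 -> V=6
t=5: input=4 -> V=0 FIRE
t=6: input=4 -> V=0 FIRE
t=7: input=2 -> V=0 FIRE
t=8: input=4 -> V=0 FIRE
t=9: input=1 -> V=6
t=10: input=1 -> V=0 FIRE

Answer: 1 1 1 2 1 1 1 2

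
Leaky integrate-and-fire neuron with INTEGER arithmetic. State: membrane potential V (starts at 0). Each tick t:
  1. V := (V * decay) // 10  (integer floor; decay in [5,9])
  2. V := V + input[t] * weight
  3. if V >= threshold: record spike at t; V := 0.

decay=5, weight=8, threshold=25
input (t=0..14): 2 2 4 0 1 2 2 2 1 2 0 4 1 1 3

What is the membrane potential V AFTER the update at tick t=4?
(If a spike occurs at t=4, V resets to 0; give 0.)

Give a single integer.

Answer: 8

Derivation:
t=0: input=2 -> V=16
t=1: input=2 -> V=24
t=2: input=4 -> V=0 FIRE
t=3: input=0 -> V=0
t=4: input=1 -> V=8
t=5: input=2 -> V=20
t=6: input=2 -> V=0 FIRE
t=7: input=2 -> V=16
t=8: input=1 -> V=16
t=9: input=2 -> V=24
t=10: input=0 -> V=12
t=11: input=4 -> V=0 FIRE
t=12: input=1 -> V=8
t=13: input=1 -> V=12
t=14: input=3 -> V=0 FIRE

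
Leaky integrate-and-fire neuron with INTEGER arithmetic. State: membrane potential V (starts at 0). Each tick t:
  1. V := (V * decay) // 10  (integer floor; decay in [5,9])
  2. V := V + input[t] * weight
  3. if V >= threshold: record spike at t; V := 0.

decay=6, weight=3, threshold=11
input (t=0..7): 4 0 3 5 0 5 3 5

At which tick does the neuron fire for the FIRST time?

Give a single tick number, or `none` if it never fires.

Answer: 0

Derivation:
t=0: input=4 -> V=0 FIRE
t=1: input=0 -> V=0
t=2: input=3 -> V=9
t=3: input=5 -> V=0 FIRE
t=4: input=0 -> V=0
t=5: input=5 -> V=0 FIRE
t=6: input=3 -> V=9
t=7: input=5 -> V=0 FIRE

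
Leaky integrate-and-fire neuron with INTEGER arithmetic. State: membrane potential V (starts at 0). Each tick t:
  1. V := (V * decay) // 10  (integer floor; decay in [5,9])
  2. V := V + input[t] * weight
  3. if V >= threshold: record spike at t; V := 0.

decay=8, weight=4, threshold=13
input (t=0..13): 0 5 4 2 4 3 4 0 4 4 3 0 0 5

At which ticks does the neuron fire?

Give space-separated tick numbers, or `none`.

Answer: 1 2 4 6 8 9 13

Derivation:
t=0: input=0 -> V=0
t=1: input=5 -> V=0 FIRE
t=2: input=4 -> V=0 FIRE
t=3: input=2 -> V=8
t=4: input=4 -> V=0 FIRE
t=5: input=3 -> V=12
t=6: input=4 -> V=0 FIRE
t=7: input=0 -> V=0
t=8: input=4 -> V=0 FIRE
t=9: input=4 -> V=0 FIRE
t=10: input=3 -> V=12
t=11: input=0 -> V=9
t=12: input=0 -> V=7
t=13: input=5 -> V=0 FIRE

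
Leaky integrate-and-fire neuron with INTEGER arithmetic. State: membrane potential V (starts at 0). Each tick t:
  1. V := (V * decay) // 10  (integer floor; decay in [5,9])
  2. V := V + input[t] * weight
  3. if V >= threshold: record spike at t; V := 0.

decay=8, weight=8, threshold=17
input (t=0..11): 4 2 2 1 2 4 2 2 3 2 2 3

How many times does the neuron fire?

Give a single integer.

Answer: 8

Derivation:
t=0: input=4 -> V=0 FIRE
t=1: input=2 -> V=16
t=2: input=2 -> V=0 FIRE
t=3: input=1 -> V=8
t=4: input=2 -> V=0 FIRE
t=5: input=4 -> V=0 FIRE
t=6: input=2 -> V=16
t=7: input=2 -> V=0 FIRE
t=8: input=3 -> V=0 FIRE
t=9: input=2 -> V=16
t=10: input=2 -> V=0 FIRE
t=11: input=3 -> V=0 FIRE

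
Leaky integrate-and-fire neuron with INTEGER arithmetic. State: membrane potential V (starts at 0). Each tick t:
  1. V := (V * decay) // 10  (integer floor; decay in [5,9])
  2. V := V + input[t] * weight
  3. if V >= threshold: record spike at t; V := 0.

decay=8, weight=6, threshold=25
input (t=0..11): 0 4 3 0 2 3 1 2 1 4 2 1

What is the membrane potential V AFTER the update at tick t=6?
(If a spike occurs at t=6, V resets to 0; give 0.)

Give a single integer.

t=0: input=0 -> V=0
t=1: input=4 -> V=24
t=2: input=3 -> V=0 FIRE
t=3: input=0 -> V=0
t=4: input=2 -> V=12
t=5: input=3 -> V=0 FIRE
t=6: input=1 -> V=6
t=7: input=2 -> V=16
t=8: input=1 -> V=18
t=9: input=4 -> V=0 FIRE
t=10: input=2 -> V=12
t=11: input=1 -> V=15

Answer: 6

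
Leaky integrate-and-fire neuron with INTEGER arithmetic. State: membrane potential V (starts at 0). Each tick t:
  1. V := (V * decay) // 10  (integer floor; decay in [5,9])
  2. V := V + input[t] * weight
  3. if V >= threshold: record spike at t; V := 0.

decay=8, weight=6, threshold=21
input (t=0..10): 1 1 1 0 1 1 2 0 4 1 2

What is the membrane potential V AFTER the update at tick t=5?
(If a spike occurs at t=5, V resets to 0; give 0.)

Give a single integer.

t=0: input=1 -> V=6
t=1: input=1 -> V=10
t=2: input=1 -> V=14
t=3: input=0 -> V=11
t=4: input=1 -> V=14
t=5: input=1 -> V=17
t=6: input=2 -> V=0 FIRE
t=7: input=0 -> V=0
t=8: input=4 -> V=0 FIRE
t=9: input=1 -> V=6
t=10: input=2 -> V=16

Answer: 17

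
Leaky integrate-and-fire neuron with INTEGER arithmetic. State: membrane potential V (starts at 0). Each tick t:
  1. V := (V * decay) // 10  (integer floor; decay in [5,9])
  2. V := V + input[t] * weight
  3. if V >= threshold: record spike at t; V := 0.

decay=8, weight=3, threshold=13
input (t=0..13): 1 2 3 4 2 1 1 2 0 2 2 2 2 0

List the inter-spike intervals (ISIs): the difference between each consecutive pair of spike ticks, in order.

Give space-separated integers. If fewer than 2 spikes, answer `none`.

t=0: input=1 -> V=3
t=1: input=2 -> V=8
t=2: input=3 -> V=0 FIRE
t=3: input=4 -> V=12
t=4: input=2 -> V=0 FIRE
t=5: input=1 -> V=3
t=6: input=1 -> V=5
t=7: input=2 -> V=10
t=8: input=0 -> V=8
t=9: input=2 -> V=12
t=10: input=2 -> V=0 FIRE
t=11: input=2 -> V=6
t=12: input=2 -> V=10
t=13: input=0 -> V=8

Answer: 2 6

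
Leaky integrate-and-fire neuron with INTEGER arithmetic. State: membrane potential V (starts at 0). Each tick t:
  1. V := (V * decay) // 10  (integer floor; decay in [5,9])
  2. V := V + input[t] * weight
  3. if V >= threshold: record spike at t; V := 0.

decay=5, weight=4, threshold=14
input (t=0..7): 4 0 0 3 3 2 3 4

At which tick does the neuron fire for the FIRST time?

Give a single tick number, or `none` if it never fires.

t=0: input=4 -> V=0 FIRE
t=1: input=0 -> V=0
t=2: input=0 -> V=0
t=3: input=3 -> V=12
t=4: input=3 -> V=0 FIRE
t=5: input=2 -> V=8
t=6: input=3 -> V=0 FIRE
t=7: input=4 -> V=0 FIRE

Answer: 0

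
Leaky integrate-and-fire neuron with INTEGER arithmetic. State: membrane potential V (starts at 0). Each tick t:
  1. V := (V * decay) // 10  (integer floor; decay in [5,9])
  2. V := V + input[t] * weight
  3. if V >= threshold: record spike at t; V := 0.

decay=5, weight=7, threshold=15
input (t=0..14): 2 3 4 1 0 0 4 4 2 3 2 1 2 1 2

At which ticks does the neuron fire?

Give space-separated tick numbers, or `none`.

t=0: input=2 -> V=14
t=1: input=3 -> V=0 FIRE
t=2: input=4 -> V=0 FIRE
t=3: input=1 -> V=7
t=4: input=0 -> V=3
t=5: input=0 -> V=1
t=6: input=4 -> V=0 FIRE
t=7: input=4 -> V=0 FIRE
t=8: input=2 -> V=14
t=9: input=3 -> V=0 FIRE
t=10: input=2 -> V=14
t=11: input=1 -> V=14
t=12: input=2 -> V=0 FIRE
t=13: input=1 -> V=7
t=14: input=2 -> V=0 FIRE

Answer: 1 2 6 7 9 12 14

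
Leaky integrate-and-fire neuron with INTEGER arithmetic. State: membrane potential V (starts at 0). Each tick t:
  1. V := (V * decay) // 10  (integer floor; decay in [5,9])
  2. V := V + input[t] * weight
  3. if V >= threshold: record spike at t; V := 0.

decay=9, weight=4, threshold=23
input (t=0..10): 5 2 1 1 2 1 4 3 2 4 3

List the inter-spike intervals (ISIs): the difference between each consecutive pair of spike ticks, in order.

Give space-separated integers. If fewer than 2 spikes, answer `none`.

Answer: 5 3

Derivation:
t=0: input=5 -> V=20
t=1: input=2 -> V=0 FIRE
t=2: input=1 -> V=4
t=3: input=1 -> V=7
t=4: input=2 -> V=14
t=5: input=1 -> V=16
t=6: input=4 -> V=0 FIRE
t=7: input=3 -> V=12
t=8: input=2 -> V=18
t=9: input=4 -> V=0 FIRE
t=10: input=3 -> V=12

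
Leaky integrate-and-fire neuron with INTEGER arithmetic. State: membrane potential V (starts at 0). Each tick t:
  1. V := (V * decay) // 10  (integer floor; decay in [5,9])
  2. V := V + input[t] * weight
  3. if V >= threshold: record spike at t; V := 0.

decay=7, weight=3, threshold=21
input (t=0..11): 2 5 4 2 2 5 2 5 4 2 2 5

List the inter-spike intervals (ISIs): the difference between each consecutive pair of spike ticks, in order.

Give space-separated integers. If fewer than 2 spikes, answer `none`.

t=0: input=2 -> V=6
t=1: input=5 -> V=19
t=2: input=4 -> V=0 FIRE
t=3: input=2 -> V=6
t=4: input=2 -> V=10
t=5: input=5 -> V=0 FIRE
t=6: input=2 -> V=6
t=7: input=5 -> V=19
t=8: input=4 -> V=0 FIRE
t=9: input=2 -> V=6
t=10: input=2 -> V=10
t=11: input=5 -> V=0 FIRE

Answer: 3 3 3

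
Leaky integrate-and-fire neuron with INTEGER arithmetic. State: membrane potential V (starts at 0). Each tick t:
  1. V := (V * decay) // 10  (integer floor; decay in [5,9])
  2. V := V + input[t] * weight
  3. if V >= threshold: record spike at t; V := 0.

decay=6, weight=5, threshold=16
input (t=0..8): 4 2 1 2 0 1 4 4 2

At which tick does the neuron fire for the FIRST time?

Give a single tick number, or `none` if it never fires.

t=0: input=4 -> V=0 FIRE
t=1: input=2 -> V=10
t=2: input=1 -> V=11
t=3: input=2 -> V=0 FIRE
t=4: input=0 -> V=0
t=5: input=1 -> V=5
t=6: input=4 -> V=0 FIRE
t=7: input=4 -> V=0 FIRE
t=8: input=2 -> V=10

Answer: 0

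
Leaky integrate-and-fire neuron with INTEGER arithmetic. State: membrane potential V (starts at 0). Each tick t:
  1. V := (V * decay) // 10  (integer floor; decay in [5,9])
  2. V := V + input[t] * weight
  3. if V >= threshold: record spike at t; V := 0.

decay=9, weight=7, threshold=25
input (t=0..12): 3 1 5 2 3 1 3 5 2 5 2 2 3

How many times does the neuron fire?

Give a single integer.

t=0: input=3 -> V=21
t=1: input=1 -> V=0 FIRE
t=2: input=5 -> V=0 FIRE
t=3: input=2 -> V=14
t=4: input=3 -> V=0 FIRE
t=5: input=1 -> V=7
t=6: input=3 -> V=0 FIRE
t=7: input=5 -> V=0 FIRE
t=8: input=2 -> V=14
t=9: input=5 -> V=0 FIRE
t=10: input=2 -> V=14
t=11: input=2 -> V=0 FIRE
t=12: input=3 -> V=21

Answer: 7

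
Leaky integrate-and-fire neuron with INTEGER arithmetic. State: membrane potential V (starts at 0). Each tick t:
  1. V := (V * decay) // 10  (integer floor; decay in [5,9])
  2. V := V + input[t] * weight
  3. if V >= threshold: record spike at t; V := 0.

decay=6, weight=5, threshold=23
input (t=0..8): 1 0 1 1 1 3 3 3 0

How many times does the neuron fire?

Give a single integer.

Answer: 1

Derivation:
t=0: input=1 -> V=5
t=1: input=0 -> V=3
t=2: input=1 -> V=6
t=3: input=1 -> V=8
t=4: input=1 -> V=9
t=5: input=3 -> V=20
t=6: input=3 -> V=0 FIRE
t=7: input=3 -> V=15
t=8: input=0 -> V=9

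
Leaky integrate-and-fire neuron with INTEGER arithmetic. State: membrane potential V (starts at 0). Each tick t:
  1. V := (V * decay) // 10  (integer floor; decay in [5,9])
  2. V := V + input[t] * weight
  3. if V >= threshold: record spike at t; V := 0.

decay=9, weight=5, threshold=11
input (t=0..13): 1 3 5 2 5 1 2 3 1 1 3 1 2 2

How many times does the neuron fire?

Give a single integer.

Answer: 7

Derivation:
t=0: input=1 -> V=5
t=1: input=3 -> V=0 FIRE
t=2: input=5 -> V=0 FIRE
t=3: input=2 -> V=10
t=4: input=5 -> V=0 FIRE
t=5: input=1 -> V=5
t=6: input=2 -> V=0 FIRE
t=7: input=3 -> V=0 FIRE
t=8: input=1 -> V=5
t=9: input=1 -> V=9
t=10: input=3 -> V=0 FIRE
t=11: input=1 -> V=5
t=12: input=2 -> V=0 FIRE
t=13: input=2 -> V=10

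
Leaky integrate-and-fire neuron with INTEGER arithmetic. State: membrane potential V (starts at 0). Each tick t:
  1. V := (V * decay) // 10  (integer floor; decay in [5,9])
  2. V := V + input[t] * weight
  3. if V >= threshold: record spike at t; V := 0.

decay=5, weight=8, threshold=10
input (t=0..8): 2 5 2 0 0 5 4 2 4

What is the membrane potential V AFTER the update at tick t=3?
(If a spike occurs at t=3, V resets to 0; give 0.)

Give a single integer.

t=0: input=2 -> V=0 FIRE
t=1: input=5 -> V=0 FIRE
t=2: input=2 -> V=0 FIRE
t=3: input=0 -> V=0
t=4: input=0 -> V=0
t=5: input=5 -> V=0 FIRE
t=6: input=4 -> V=0 FIRE
t=7: input=2 -> V=0 FIRE
t=8: input=4 -> V=0 FIRE

Answer: 0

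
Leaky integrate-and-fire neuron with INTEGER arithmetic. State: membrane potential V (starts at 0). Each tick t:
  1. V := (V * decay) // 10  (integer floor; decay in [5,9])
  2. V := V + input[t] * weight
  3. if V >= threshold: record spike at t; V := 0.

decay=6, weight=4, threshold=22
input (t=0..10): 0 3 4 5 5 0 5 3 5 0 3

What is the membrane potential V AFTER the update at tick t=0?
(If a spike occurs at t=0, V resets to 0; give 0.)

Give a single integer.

t=0: input=0 -> V=0
t=1: input=3 -> V=12
t=2: input=4 -> V=0 FIRE
t=3: input=5 -> V=20
t=4: input=5 -> V=0 FIRE
t=5: input=0 -> V=0
t=6: input=5 -> V=20
t=7: input=3 -> V=0 FIRE
t=8: input=5 -> V=20
t=9: input=0 -> V=12
t=10: input=3 -> V=19

Answer: 0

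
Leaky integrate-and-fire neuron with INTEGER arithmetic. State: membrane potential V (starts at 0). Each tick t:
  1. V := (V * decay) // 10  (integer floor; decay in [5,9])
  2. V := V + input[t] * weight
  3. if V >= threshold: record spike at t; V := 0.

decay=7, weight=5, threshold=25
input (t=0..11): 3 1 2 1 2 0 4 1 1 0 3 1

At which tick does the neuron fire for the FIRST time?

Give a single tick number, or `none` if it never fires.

t=0: input=3 -> V=15
t=1: input=1 -> V=15
t=2: input=2 -> V=20
t=3: input=1 -> V=19
t=4: input=2 -> V=23
t=5: input=0 -> V=16
t=6: input=4 -> V=0 FIRE
t=7: input=1 -> V=5
t=8: input=1 -> V=8
t=9: input=0 -> V=5
t=10: input=3 -> V=18
t=11: input=1 -> V=17

Answer: 6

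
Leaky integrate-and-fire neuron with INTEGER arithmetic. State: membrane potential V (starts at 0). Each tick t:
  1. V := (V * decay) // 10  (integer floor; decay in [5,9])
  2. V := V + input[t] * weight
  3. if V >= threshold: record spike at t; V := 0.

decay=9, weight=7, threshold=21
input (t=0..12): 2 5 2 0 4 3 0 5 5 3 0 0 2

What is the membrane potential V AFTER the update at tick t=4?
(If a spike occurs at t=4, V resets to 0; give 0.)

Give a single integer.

t=0: input=2 -> V=14
t=1: input=5 -> V=0 FIRE
t=2: input=2 -> V=14
t=3: input=0 -> V=12
t=4: input=4 -> V=0 FIRE
t=5: input=3 -> V=0 FIRE
t=6: input=0 -> V=0
t=7: input=5 -> V=0 FIRE
t=8: input=5 -> V=0 FIRE
t=9: input=3 -> V=0 FIRE
t=10: input=0 -> V=0
t=11: input=0 -> V=0
t=12: input=2 -> V=14

Answer: 0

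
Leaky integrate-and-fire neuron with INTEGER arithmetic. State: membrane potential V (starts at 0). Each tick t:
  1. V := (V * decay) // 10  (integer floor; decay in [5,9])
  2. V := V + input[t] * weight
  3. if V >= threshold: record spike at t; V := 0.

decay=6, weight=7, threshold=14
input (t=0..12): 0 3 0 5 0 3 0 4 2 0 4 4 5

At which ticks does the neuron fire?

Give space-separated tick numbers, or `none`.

Answer: 1 3 5 7 8 10 11 12

Derivation:
t=0: input=0 -> V=0
t=1: input=3 -> V=0 FIRE
t=2: input=0 -> V=0
t=3: input=5 -> V=0 FIRE
t=4: input=0 -> V=0
t=5: input=3 -> V=0 FIRE
t=6: input=0 -> V=0
t=7: input=4 -> V=0 FIRE
t=8: input=2 -> V=0 FIRE
t=9: input=0 -> V=0
t=10: input=4 -> V=0 FIRE
t=11: input=4 -> V=0 FIRE
t=12: input=5 -> V=0 FIRE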